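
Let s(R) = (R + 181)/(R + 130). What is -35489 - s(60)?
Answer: -6743151/190 ≈ -35490.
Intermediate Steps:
s(R) = (181 + R)/(130 + R)
-35489 - s(60) = -35489 - (181 + 60)/(130 + 60) = -35489 - 241/190 = -6743151/190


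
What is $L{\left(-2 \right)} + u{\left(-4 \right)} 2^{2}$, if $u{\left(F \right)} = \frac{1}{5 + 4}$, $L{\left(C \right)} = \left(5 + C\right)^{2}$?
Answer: $\frac{85}{9} \approx 9.4444$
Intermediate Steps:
$u{\left(F \right)} = \frac{1}{9}$
$L{\left(-2 \right)} + u{\left(-4 \right)} 2^{2} = \left(5 - 2\right)^{2} + \frac{2^{2}}{9} = 3^{2} + \frac{1}{9} \cdot 4 = 9 + \frac{4}{9} = \frac{85}{9}$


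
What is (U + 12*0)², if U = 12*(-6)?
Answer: 5184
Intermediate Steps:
U = -72
(U + 12*0)² = (-72 + 12*0)² = (-72 + 0)² = (-72)² = 5184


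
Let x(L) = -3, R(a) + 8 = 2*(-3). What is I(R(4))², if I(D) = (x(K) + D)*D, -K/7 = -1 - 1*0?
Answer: 56644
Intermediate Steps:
K = 7 (K = -7*(-1 - 1*0) = -7*(-1 + 0) = -7*(-1) = 7)
R(a) = -14 (R(a) = -8 + 2*(-3) = -8 - 6 = -14)
I(D) = D*(-3 + D) (I(D) = (-3 + D)*D = D*(-3 + D))
I(R(4))² = (-14*(-3 - 14))² = (-14*(-17))² = 238² = 56644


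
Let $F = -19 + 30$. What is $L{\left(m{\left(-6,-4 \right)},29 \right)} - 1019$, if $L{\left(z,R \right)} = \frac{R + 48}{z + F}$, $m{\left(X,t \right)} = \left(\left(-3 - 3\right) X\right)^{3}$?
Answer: $- \frac{47553596}{46667} \approx -1019.0$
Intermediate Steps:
$F = 11$
$m{\left(X,t \right)} = - 216 X^{3}$ ($m{\left(X,t \right)} = \left(- 6 X\right)^{3} = - 216 X^{3}$)
$L{\left(z,R \right)} = \frac{48 + R}{11 + z}$ ($L{\left(z,R \right)} = \frac{R + 48}{z + 11} = \frac{48 + R}{11 + z}$)
$L{\left(m{\left(-6,-4 \right)},29 \right)} - 1019 = \frac{48 + 29}{11 - 216 \left(-6\right)^{3}} - 1019 = \frac{1}{11 - -46656} \cdot 77 - 1019 = \frac{1}{11 + 46656} \cdot 77 - 1019 = \frac{1}{46667} \cdot 77 - 1019 = \frac{77}{46667} - 1019 = - \frac{47553596}{46667}$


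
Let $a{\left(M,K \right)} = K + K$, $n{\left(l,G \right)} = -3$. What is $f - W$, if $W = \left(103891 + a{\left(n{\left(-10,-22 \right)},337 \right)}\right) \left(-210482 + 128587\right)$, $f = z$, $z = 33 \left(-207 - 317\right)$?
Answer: $8563333383$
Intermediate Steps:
$a{\left(M,K \right)} = 2 K$
$z = -17292$ ($z = 33 \left(-524\right) = -17292$)
$f = -17292$
$W = -8563350675$ ($W = \left(103891 + 2 \cdot 337\right) \left(-210482 + 128587\right) = \left(103891 + 674\right) \left(-81895\right) = 104565 \left(-81895\right) = -8563350675$)
$f - W = -17292 - -8563350675 = -17292 + 8563350675 = 8563333383$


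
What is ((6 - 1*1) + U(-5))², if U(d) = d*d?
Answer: 900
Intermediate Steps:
U(d) = d²
((6 - 1*1) + U(-5))² = ((6 - 1*1) + (-5)²)² = ((6 - 1) + 25)² = (5 + 25)² = 30² = 900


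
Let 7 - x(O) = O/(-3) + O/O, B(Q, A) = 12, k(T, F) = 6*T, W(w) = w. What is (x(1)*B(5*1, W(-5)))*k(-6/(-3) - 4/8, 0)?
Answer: 684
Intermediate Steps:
x(O) = 6 + O/3 (x(O) = 7 - (O/(-3) + O/O) = 7 - (O*(-⅓) + 1) = 7 - (-O/3 + 1) = 7 - (1 - O/3) = 7 + (-1 + O/3) = 6 + O/3)
(x(1)*B(5*1, W(-5)))*k(-6/(-3) - 4/8, 0) = ((6 + (⅓)*1)*12)*(6*(-6/(-3) - 4/8)) = ((6 + ⅓)*12)*(6*(-6*(-⅓) - 4*⅛)) = ((19/3)*12)*(6*(2 - ½)) = 76*(6*(3/2)) = 76*9 = 684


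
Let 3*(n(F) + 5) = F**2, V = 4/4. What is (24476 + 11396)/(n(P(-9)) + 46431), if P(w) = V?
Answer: 107616/139279 ≈ 0.77267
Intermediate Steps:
V = 1 (V = 4*(1/4) = 1)
P(w) = 1
n(F) = -5 + F**2/3
(24476 + 11396)/(n(P(-9)) + 46431) = (24476 + 11396)/((-5 + (1/3)*1**2) + 46431) = 35872/((-5 + (1/3)*1) + 46431) = 35872/((-5 + 1/3) + 46431) = 35872/(-14/3 + 46431) = 35872/(139279/3) = 35872*(3/139279) = 107616/139279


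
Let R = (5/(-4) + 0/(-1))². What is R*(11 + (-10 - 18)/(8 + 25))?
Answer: 8375/528 ≈ 15.862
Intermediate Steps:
R = 25/16 (R = (5*(-¼) + 0*(-1))² = (-5/4 + 0)² = (-5/4)² = 25/16 ≈ 1.5625)
R*(11 + (-10 - 18)/(8 + 25)) = 25*(11 + (-10 - 18)/(8 + 25))/16 = 25*(11 - 28/33)/16 = (25/16)*(335/33) = 8375/528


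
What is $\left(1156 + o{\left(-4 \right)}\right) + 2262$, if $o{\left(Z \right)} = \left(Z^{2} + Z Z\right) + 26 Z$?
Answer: $3346$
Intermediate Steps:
$o{\left(Z \right)} = 2 Z^{2} + 26 Z$ ($o{\left(Z \right)} = \left(Z^{2} + Z^{2}\right) + 26 Z = 2 Z^{2} + 26 Z$)
$\left(1156 + o{\left(-4 \right)}\right) + 2262 = \left(1156 + 2 \left(-4\right) \left(13 - 4\right)\right) + 2262 = \left(1156 + 2 \left(-4\right) 9\right) + 2262 = \left(1156 - 72\right) + 2262 = 1084 + 2262 = 3346$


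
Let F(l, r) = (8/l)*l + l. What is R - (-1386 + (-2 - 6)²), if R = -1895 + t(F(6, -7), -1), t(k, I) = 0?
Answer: -573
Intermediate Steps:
F(l, r) = 8 + l
R = -1895 (R = -1895 + 0 = -1895)
R - (-1386 + (-2 - 6)²) = -1895 - (-1386 + (-2 - 6)²) = -1895 - (-1386 + (-8)²) = -1895 - (-1386 + 64) = -1895 - 1*(-1322) = -1895 + 1322 = -573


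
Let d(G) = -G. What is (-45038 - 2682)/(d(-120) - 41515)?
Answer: 9544/8279 ≈ 1.1528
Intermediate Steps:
(-45038 - 2682)/(d(-120) - 41515) = (-45038 - 2682)/(-1*(-120) - 41515) = -47720/(120 - 41515) = -47720/(-41395) = -47720*(-1/41395) = 9544/8279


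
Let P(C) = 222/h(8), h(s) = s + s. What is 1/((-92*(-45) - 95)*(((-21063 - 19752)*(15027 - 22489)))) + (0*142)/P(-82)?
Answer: 1/1231951388850 ≈ 8.1172e-13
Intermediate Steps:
h(s) = 2*s
P(C) = 111/8 (P(C) = 222/((2*8)) = 222/16 = 222*(1/16) = 111/8)
1/((-92*(-45) - 95)*(((-21063 - 19752)*(15027 - 22489)))) + (0*142)/P(-82) = 1/((-92*(-45) - 95)*(((-21063 - 19752)*(15027 - 22489)))) + (0*142)/(111/8) = 1/((4140 - 95)*((-40815*(-7462)))) + 0*(8/111) = 1/(4045*304561530) + 0 = (1/4045)*(1/304561530) + 0 = 1/1231951388850 + 0 = 1/1231951388850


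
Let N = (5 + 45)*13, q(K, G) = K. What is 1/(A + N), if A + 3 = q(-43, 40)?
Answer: 1/604 ≈ 0.0016556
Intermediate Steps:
A = -46 (A = -3 - 43 = -46)
N = 650 (N = 50*13 = 650)
1/(A + N) = 1/(-46 + 650) = 1/604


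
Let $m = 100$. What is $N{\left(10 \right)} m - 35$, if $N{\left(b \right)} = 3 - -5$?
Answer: $765$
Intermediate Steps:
$N{\left(b \right)} = 8$ ($N{\left(b \right)} = 3 + 5 = 8$)
$N{\left(10 \right)} m - 35 = 8 \cdot 100 - 35 = 800 - 35 = 765$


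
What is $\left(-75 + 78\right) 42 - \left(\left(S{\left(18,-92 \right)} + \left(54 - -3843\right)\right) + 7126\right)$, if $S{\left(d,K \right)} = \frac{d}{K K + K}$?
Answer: $- \frac{45614851}{4186} \approx -10897.0$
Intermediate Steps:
$S{\left(d,K \right)} = \frac{d}{K + K^{2}}$ ($S{\left(d,K \right)} = \frac{d}{K^{2} + K} = \frac{d}{K + K^{2}}$)
$\left(-75 + 78\right) 42 - \left(\left(S{\left(18,-92 \right)} + \left(54 - -3843\right)\right) + 7126\right) = \left(-75 + 78\right) 42 - \left(\left(\frac{18}{\left(-92\right) \left(1 - 92\right)} + \left(54 - -3843\right)\right) + 7126\right) = 3 \cdot 42 - \left(\left(18 \left(- \frac{1}{92}\right) \frac{1}{-91} + \left(54 + 3843\right)\right) + 7126\right) = 126 - \left(\left(18 \left(- \frac{1}{92}\right) \left(- \frac{1}{91}\right) + 3897\right) + 7126\right) = 126 - \left(\left(\frac{9}{4186} + 3897\right) + 7126\right) = 126 - \left(\frac{16312851}{4186} + 7126\right) = 126 - \frac{46142287}{4186} = - \frac{45614851}{4186}$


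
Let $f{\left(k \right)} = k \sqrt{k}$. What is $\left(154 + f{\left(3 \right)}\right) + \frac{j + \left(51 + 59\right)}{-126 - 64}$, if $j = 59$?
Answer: $\frac{29091}{190} + 3 \sqrt{3} \approx 158.31$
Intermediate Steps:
$f{\left(k \right)} = k^{\frac{3}{2}}$
$\left(154 + f{\left(3 \right)}\right) + \frac{j + \left(51 + 59\right)}{-126 - 64} = \left(154 + 3^{\frac{3}{2}}\right) + \frac{59 + \left(51 + 59\right)}{-126 - 64} = \left(154 + 3 \sqrt{3}\right) + \frac{59 + 110}{-190} = \left(154 + 3 \sqrt{3}\right) + 169 \left(- \frac{1}{190}\right) = \left(154 + 3 \sqrt{3}\right) - \frac{169}{190} = \frac{29091}{190} + 3 \sqrt{3}$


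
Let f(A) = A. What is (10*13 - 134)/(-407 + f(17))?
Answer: 2/195 ≈ 0.010256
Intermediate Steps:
(10*13 - 134)/(-407 + f(17)) = (10*13 - 134)/(-407 + 17) = (130 - 134)/(-390) = -4*(-1/390) = 2/195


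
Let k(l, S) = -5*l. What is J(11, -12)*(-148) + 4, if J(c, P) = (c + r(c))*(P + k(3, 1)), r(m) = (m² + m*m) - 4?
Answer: 995008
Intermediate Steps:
r(m) = -4 + 2*m² (r(m) = (m² + m²) - 4 = 2*m² - 4 = -4 + 2*m²)
J(c, P) = (-15 + P)*(-4 + c + 2*c²) (J(c, P) = (c + (-4 + 2*c²))*(P - 5*3) = (-4 + c + 2*c²)*(P - 15) = (-4 + c + 2*c²)*(-15 + P) = (-15 + P)*(-4 + c + 2*c²))
J(11, -12)*(-148) + 4 = (60 - 30*11² - 15*11 - 12*11 + 2*(-12)*(-2 + 11²))*(-148) + 4 = (60 - 30*121 - 165 - 132 + 2*(-12)*(-2 + 121))*(-148) + 4 = (60 - 3630 - 165 - 132 + 2*(-12)*119)*(-148) + 4 = (60 - 3630 - 165 - 132 - 2856)*(-148) + 4 = -6723*(-148) + 4 = 995004 + 4 = 995008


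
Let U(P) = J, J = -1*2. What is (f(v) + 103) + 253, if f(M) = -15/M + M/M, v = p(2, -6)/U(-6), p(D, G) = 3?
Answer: 367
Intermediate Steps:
J = -2
U(P) = -2
v = -3/2 (v = 3/(-2) = 3*(-½) = -3/2 ≈ -1.5000)
f(M) = 1 - 15/M (f(M) = -15/M + 1 = 1 - 15/M)
(f(v) + 103) + 253 = ((-15 - 3/2)/(-3/2) + 103) + 253 = (-⅔*(-33/2) + 103) + 253 = (11 + 103) + 253 = 114 + 253 = 367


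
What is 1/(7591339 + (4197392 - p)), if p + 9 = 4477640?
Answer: 1/7311100 ≈ 1.3678e-7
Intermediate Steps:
p = 4477631 (p = -9 + 4477640 = 4477631)
1/(7591339 + (4197392 - p)) = 1/(7591339 + (4197392 - 1*4477631)) = 1/(7591339 + (4197392 - 4477631)) = 1/(7591339 - 280239) = 1/7311100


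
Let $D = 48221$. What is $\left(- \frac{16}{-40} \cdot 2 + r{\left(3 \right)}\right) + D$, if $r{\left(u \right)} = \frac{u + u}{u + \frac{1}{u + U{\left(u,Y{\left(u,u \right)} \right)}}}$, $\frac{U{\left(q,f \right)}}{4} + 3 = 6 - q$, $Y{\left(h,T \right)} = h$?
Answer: $\frac{241118}{5} \approx 48224.0$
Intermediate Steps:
$U{\left(q,f \right)} = 12 - 4 q$ ($U{\left(q,f \right)} = -12 + 4 \left(6 - q\right) = -12 - \left(-24 + 4 q\right) = 12 - 4 q$)
$r{\left(u \right)} = \frac{2 u}{u + \frac{1}{12 - 3 u}}$ ($r{\left(u \right)} = \frac{u + u}{u + \frac{1}{u - \left(-12 + 4 u\right)}} = \frac{2 u}{u + \frac{1}{12 - 3 u}}$)
$\left(- \frac{16}{-40} \cdot 2 + r{\left(3 \right)}\right) + D = \left(- \frac{16}{-40} \cdot 2 + 6 \cdot 3 \frac{1}{-1 - 36 + 3 \cdot 3^{2}} \left(-4 + 3\right)\right) + 48221 = \left(\left(-16\right) \left(- \frac{1}{40}\right) 2 + 6 \cdot 3 \frac{1}{-1 - 36 + 3 \cdot 9} \left(-1\right)\right) + 48221 = \left(\frac{2}{5} \cdot 2 + 6 \cdot 3 \frac{1}{-1 - 36 + 27} \left(-1\right)\right) + 48221 = \left(\frac{4}{5} + 6 \cdot 3 \frac{1}{-10} \left(-1\right)\right) + 48221 = \left(\frac{4}{5} + 6 \cdot 3 \left(- \frac{1}{10}\right) \left(-1\right)\right) + 48221 = \left(\frac{4}{5} + \frac{9}{5}\right) + 48221 = \frac{13}{5} + 48221 = \frac{241118}{5}$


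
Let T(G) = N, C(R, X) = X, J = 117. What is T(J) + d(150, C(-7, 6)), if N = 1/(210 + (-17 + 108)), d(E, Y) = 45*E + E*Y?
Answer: 2302651/301 ≈ 7650.0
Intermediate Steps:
N = 1/301 (N = 1/(210 + 91) = 1/301 ≈ 0.0033223)
T(G) = 1/301
T(J) + d(150, C(-7, 6)) = 1/301 + 150*(45 + 6) = 1/301 + 150*51 = 1/301 + 7650 = 2302651/301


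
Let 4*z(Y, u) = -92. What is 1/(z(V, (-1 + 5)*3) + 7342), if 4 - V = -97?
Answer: 1/7319 ≈ 0.00013663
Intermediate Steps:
V = 101 (V = 4 - 1*(-97) = 4 + 97 = 101)
z(Y, u) = -23 (z(Y, u) = (¼)*(-92) = -23)
1/(z(V, (-1 + 5)*3) + 7342) = 1/(-23 + 7342) = 1/7319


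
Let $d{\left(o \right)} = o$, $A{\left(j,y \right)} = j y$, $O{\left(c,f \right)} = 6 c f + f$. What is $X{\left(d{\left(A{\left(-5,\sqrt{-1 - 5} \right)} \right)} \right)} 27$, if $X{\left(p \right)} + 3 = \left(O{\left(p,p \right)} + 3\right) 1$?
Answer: $-24300 - 135 i \sqrt{6} \approx -24300.0 - 330.68 i$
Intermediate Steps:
$O{\left(c,f \right)} = f + 6 c f$ ($O{\left(c,f \right)} = 6 c f + f = f + 6 c f$)
$X{\left(p \right)} = p \left(1 + 6 p\right)$ ($X{\left(p \right)} = -3 + \left(p \left(1 + 6 p\right) + 3\right) 1 = -3 + \left(3 + p \left(1 + 6 p\right)\right) 1 = -3 + \left(3 + p \left(1 + 6 p\right)\right) = p \left(1 + 6 p\right)$)
$X{\left(d{\left(A{\left(-5,\sqrt{-1 - 5} \right)} \right)} \right)} 27 = - 5 \sqrt{-1 - 5} \left(1 + 6 \left(- 5 \sqrt{-1 - 5}\right)\right) 27 = - 5 \sqrt{-6} \left(1 + 6 \left(- 5 \sqrt{-6}\right)\right) 27 = - 5 i \sqrt{6} \left(1 + 6 \left(- 5 i \sqrt{6}\right)\right) 27 = - 5 i \sqrt{6} \left(1 - 30 i \sqrt{6}\right) 27 = - 135 i \sqrt{6} \left(1 - 30 i \sqrt{6}\right)$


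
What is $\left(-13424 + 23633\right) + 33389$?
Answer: $43598$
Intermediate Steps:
$\left(-13424 + 23633\right) + 33389 = 10209 + 33389 = 43598$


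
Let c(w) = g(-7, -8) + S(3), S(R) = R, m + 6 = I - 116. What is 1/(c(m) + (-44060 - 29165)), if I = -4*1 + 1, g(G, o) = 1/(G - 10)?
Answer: -17/1244775 ≈ -1.3657e-5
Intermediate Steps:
g(G, o) = 1/(-10 + G)
I = -3 (I = -4 + 1 = -3)
m = -125 (m = -6 + (-3 - 116) = -6 - 119 = -125)
c(w) = 50/17 (c(w) = 1/(-10 - 7) + 3 = 1/(-17) + 3 = -1/17 + 3 = 50/17)
1/(c(m) + (-44060 - 29165)) = 1/(50/17 + (-44060 - 29165)) = 1/(50/17 - 73225) = 1/(-1244775/17) = -17/1244775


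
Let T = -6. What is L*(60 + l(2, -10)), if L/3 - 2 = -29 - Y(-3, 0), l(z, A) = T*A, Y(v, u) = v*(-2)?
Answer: -11880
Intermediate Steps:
Y(v, u) = -2*v
l(z, A) = -6*A
L = -99 (L = 6 + 3*(-29 - (-2)*(-3)) = 6 + 3*(-29 - 1*6) = 6 + 3*(-29 - 6) = 6 + 3*(-35) = 6 - 105 = -99)
L*(60 + l(2, -10)) = -99*(60 - 6*(-10)) = -99*(60 + 60) = -99*120 = -11880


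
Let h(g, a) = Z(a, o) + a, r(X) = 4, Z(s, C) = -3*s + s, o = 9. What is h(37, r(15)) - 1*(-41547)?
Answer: 41543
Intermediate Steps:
Z(s, C) = -2*s
h(g, a) = -a (h(g, a) = -2*a + a = -a)
h(37, r(15)) - 1*(-41547) = -1*4 - 1*(-41547) = -4 + 41547 = 41543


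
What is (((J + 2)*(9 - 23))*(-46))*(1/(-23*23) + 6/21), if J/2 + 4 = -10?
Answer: -109304/23 ≈ -4752.3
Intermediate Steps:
J = -28 (J = -8 + 2*(-10) = -8 - 20 = -28)
(((J + 2)*(9 - 23))*(-46))*(1/(-23*23) + 6/21) = (((-28 + 2)*(9 - 23))*(-46))*(1/(-23*23) + 6/21) = (-26*(-14)*(-46))*(-1/23*1/23 + 6*(1/21)) = (364*(-46))*(-1/529 + 2/7) = -16744*1051/3703 = -109304/23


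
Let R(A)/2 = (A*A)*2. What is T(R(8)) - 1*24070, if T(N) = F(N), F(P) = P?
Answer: -23814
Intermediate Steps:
R(A) = 4*A**2 (R(A) = 2*((A*A)*2) = 2*(A**2*2) = 2*(2*A**2) = 4*A**2)
T(N) = N
T(R(8)) - 1*24070 = 4*8**2 - 1*24070 = 4*64 - 24070 = 256 - 24070 = -23814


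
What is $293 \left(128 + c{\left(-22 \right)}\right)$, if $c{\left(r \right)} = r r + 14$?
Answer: $183418$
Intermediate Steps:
$c{\left(r \right)} = 14 + r^{2}$ ($c{\left(r \right)} = r^{2} + 14 = 14 + r^{2}$)
$293 \left(128 + c{\left(-22 \right)}\right) = 293 \left(128 + \left(14 + \left(-22\right)^{2}\right)\right) = 293 \left(128 + \left(14 + 484\right)\right) = 293 \left(128 + 498\right) = 293 \cdot 626 = 183418$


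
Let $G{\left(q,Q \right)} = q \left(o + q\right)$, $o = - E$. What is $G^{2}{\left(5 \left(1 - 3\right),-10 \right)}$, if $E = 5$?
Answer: $22500$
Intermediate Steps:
$o = -5$ ($o = \left(-1\right) 5 = -5$)
$G{\left(q,Q \right)} = q \left(-5 + q\right)$
$G^{2}{\left(5 \left(1 - 3\right),-10 \right)} = \left(5 \left(1 - 3\right) \left(-5 + 5 \left(1 - 3\right)\right)\right)^{2} = \left(5 \left(-2\right) \left(-5 + 5 \left(-2\right)\right)\right)^{2} = \left(- 10 \left(-5 - 10\right)\right)^{2} = \left(\left(-10\right) \left(-15\right)\right)^{2} = 150^{2} = 22500$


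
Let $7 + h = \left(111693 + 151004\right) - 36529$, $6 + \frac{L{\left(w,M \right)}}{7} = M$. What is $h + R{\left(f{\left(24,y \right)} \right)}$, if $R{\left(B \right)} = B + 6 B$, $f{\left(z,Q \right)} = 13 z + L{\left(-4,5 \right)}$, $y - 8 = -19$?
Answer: $228296$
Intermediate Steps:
$y = -11$ ($y = 8 - 19 = -11$)
$L{\left(w,M \right)} = -42 + 7 M$
$f{\left(z,Q \right)} = -7 + 13 z$ ($f{\left(z,Q \right)} = 13 z + \left(-42 + 7 \cdot 5\right) = 13 z + \left(-42 + 35\right) = 13 z - 7 = -7 + 13 z$)
$h = 226161$ ($h = -7 + \left(\left(111693 + 151004\right) - 36529\right) = -7 + \left(262697 - 36529\right) = -7 + 226168 = 226161$)
$R{\left(B \right)} = 7 B$
$h + R{\left(f{\left(24,y \right)} \right)} = 226161 + 7 \left(-7 + 13 \cdot 24\right) = 226161 + 7 \left(-7 + 312\right) = 226161 + 7 \cdot 305 = 226161 + 2135 = 228296$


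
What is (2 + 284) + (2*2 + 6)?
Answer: 296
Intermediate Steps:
(2 + 284) + (2*2 + 6) = 286 + (4 + 6) = 286 + 10 = 296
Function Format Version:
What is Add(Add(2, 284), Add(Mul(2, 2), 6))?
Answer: 296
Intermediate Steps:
Add(Add(2, 284), Add(Mul(2, 2), 6)) = Add(286, Add(4, 6)) = Add(286, 10) = 296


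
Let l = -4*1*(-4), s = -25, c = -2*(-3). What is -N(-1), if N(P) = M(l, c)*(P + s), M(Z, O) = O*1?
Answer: 156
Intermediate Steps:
c = 6
l = 16 (l = -4*(-4) = 16)
M(Z, O) = O
N(P) = -150 + 6*P (N(P) = 6*(P - 25) = 6*(-25 + P) = -150 + 6*P)
-N(-1) = -(-150 + 6*(-1)) = -(-150 - 6) = -1*(-156) = 156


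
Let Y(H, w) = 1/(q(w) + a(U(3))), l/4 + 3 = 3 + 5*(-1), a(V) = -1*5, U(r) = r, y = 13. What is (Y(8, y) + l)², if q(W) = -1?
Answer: 14641/36 ≈ 406.69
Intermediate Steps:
a(V) = -5
l = -20 (l = -12 + 4*(3 + 5*(-1)) = -12 + 4*(3 - 5) = -12 + 4*(-2) = -12 - 8 = -20)
Y(H, w) = -⅙ (Y(H, w) = 1/(-1 - 5) = 1/(-6) = -⅙)
(Y(8, y) + l)² = (-⅙ - 20)² = (-121/6)² = 14641/36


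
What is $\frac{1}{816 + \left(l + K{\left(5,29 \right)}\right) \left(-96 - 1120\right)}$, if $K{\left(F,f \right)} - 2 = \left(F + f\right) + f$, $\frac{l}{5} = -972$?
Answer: $\frac{1}{5831536} \approx 1.7148 \cdot 10^{-7}$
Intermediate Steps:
$l = -4860$ ($l = 5 \left(-972\right) = -4860$)
$K{\left(F,f \right)} = 2 + F + 2 f$ ($K{\left(F,f \right)} = 2 + \left(\left(F + f\right) + f\right) = 2 + \left(F + 2 f\right) = 2 + F + 2 f$)
$\frac{1}{816 + \left(l + K{\left(5,29 \right)}\right) \left(-96 - 1120\right)} = \frac{1}{816 + \left(-4860 + \left(2 + 5 + 2 \cdot 29\right)\right) \left(-96 - 1120\right)} = \frac{1}{816 + \left(-4860 + \left(2 + 5 + 58\right)\right) \left(-1216\right)} = \frac{1}{816 + \left(-4860 + 65\right) \left(-1216\right)} = \frac{1}{816 - -5830720} = \frac{1}{816 + 5830720} = \frac{1}{5831536}$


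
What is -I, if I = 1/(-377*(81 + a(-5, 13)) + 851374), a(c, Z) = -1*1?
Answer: -1/821214 ≈ -1.2177e-6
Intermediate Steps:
a(c, Z) = -1
I = 1/821214 (I = 1/(-377*(81 - 1) + 851374) = 1/(-377*80 + 851374) = 1/(-30160 + 851374) = 1/821214 ≈ 1.2177e-6)
-I = -1*1/821214 = -1/821214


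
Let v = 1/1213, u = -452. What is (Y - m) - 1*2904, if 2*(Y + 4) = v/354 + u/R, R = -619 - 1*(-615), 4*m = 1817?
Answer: -1419495661/429402 ≈ -3305.8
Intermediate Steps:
m = 1817/4 (m = (1/4)*1817 = 1817/4 ≈ 454.25)
v = 1/1213 ≈ 0.00082440
R = -4 (R = -619 + 615 = -4)
Y = 45087211/858804 (Y = -4 + ((1/1213)/354 - 452/(-4))/2 = -4 + ((1/1213)*(1/354) - 452*(-1/4))/2 = -4 + (1/429402 + 113)/2 = -4 + (1/2)*(48522427/429402) = -4 + 48522427/858804 = 45087211/858804 ≈ 52.500)
(Y - m) - 1*2904 = (45087211/858804 - 1*1817/4) - 1*2904 = (45087211/858804 - 1817/4) - 2904 = -172512253/429402 - 2904 = -1419495661/429402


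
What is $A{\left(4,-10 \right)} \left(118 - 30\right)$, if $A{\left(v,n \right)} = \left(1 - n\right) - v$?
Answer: $616$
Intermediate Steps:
$A{\left(v,n \right)} = 1 - n - v$
$A{\left(4,-10 \right)} \left(118 - 30\right) = \left(1 - -10 - 4\right) \left(118 - 30\right) = \left(1 + 10 - 4\right) 88 = 7 \cdot 88 = 616$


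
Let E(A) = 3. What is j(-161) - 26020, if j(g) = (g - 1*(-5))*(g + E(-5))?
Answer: -1372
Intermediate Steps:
j(g) = (3 + g)*(5 + g) (j(g) = (g - 1*(-5))*(g + 3) = (g + 5)*(3 + g) = (5 + g)*(3 + g) = (3 + g)*(5 + g))
j(-161) - 26020 = (15 + (-161)² + 8*(-161)) - 26020 = (15 + 25921 - 1288) - 26020 = 24648 - 26020 = -1372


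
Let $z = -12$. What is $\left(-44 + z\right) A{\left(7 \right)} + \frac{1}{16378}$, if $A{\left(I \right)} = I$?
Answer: $- \frac{6420175}{16378} \approx -392.0$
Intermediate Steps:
$\left(-44 + z\right) A{\left(7 \right)} + \frac{1}{16378} = \left(-44 - 12\right) 7 + \frac{1}{16378} = \left(-56\right) 7 + \frac{1}{16378} = -392 + \frac{1}{16378} = - \frac{6420175}{16378}$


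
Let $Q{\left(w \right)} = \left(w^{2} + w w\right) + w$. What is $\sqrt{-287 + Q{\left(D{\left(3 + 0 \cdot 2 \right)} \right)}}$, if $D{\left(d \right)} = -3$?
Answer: $4 i \sqrt{17} \approx 16.492 i$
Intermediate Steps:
$Q{\left(w \right)} = w + 2 w^{2}$ ($Q{\left(w \right)} = \left(w^{2} + w^{2}\right) + w = 2 w^{2} + w = w + 2 w^{2}$)
$\sqrt{-287 + Q{\left(D{\left(3 + 0 \cdot 2 \right)} \right)}} = \sqrt{-287 - 3 \left(1 + 2 \left(-3\right)\right)} = \sqrt{-287 - 3 \left(1 - 6\right)} = \sqrt{-287 - -15} = \sqrt{-287 + 15} = \sqrt{-272} = 4 i \sqrt{17}$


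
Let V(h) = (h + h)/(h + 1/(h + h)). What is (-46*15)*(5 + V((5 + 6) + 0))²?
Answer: -663918230/19683 ≈ -33731.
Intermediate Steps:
V(h) = 2*h/(h + 1/(2*h)) (V(h) = (2*h)/(h + 1/(2*h)) = 2*h/(h + 1/(2*h)))
(-46*15)*(5 + V((5 + 6) + 0))² = (-46*15)*(5 + 4*((5 + 6) + 0)²/(1 + 2*((5 + 6) + 0)²))² = -690*(5 + 4*(11 + 0)²/(1 + 2*(11 + 0)²))² = -690*(5 + 4*11²/(1 + 2*11²))² = -690*(5 + 4*121/(1 + 2*121))² = -690*(5 + 4*121/(1 + 242))² = -690*(5 + 4*121/243)² = -690*(5 + 4*121*(1/243))² = -690*(5 + 484/243)² = -690*(1699/243)² = -690*2886601/59049 = -663918230/19683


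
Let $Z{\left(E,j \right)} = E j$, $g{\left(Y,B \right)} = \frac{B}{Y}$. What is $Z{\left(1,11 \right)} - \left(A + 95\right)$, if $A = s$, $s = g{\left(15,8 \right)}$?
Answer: $- \frac{1268}{15} \approx -84.533$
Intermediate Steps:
$s = \frac{8}{15} \approx 0.53333$
$A = \frac{8}{15} \approx 0.53333$
$Z{\left(1,11 \right)} - \left(A + 95\right) = 1 \cdot 11 - \left(\frac{8}{15} + 95\right) = 11 - \frac{1433}{15} = - \frac{1268}{15}$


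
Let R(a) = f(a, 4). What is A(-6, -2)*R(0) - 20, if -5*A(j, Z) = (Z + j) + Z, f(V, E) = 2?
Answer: -16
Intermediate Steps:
R(a) = 2
A(j, Z) = -2*Z/5 - j/5 (A(j, Z) = -((Z + j) + Z)/5 = -(j + 2*Z)/5 = -2*Z/5 - j/5)
A(-6, -2)*R(0) - 20 = (-2/5*(-2) - 1/5*(-6))*2 - 20 = (4/5 + 6/5)*2 - 20 = 2*2 - 20 = 4 - 20 = -16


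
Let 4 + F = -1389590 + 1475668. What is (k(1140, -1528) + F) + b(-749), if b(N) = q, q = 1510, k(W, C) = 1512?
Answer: 89096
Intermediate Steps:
F = 86074 (F = -4 + (-1389590 + 1475668) = -4 + 86078 = 86074)
b(N) = 1510
(k(1140, -1528) + F) + b(-749) = (1512 + 86074) + 1510 = 87586 + 1510 = 89096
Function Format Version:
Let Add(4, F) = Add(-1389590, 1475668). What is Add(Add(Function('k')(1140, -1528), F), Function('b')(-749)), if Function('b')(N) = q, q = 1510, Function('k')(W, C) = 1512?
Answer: 89096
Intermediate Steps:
F = 86074 (F = Add(-4, Add(-1389590, 1475668)) = Add(-4, 86078) = 86074)
Function('b')(N) = 1510
Add(Add(Function('k')(1140, -1528), F), Function('b')(-749)) = Add(Add(1512, 86074), 1510) = Add(87586, 1510) = 89096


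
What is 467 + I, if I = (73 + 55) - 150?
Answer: 445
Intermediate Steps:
I = -22 (I = 128 - 150 = -22)
467 + I = 467 - 22 = 445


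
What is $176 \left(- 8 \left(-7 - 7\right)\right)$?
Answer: $19712$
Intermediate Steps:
$176 \left(- 8 \left(-7 - 7\right)\right) = 176 \left(\left(-8\right) \left(-14\right)\right) = 176 \cdot 112 = 19712$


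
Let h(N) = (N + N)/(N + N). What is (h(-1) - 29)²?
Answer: 784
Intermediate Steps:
h(N) = 1 (h(N) = (2*N)/((2*N)) = (2*N)*(1/(2*N)) = 1)
(h(-1) - 29)² = (1 - 29)² = (-28)² = 784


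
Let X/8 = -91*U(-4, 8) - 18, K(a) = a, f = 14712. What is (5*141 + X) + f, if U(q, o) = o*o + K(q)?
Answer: -28407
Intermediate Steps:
U(q, o) = q + o**2 (U(q, o) = o*o + q = o**2 + q = q + o**2)
X = -43824 (X = 8*(-91*(-4 + 8**2) - 18) = 8*(-91*(-4 + 64) - 18) = 8*(-91*60 - 18) = 8*(-5460 - 18) = 8*(-5478) = -43824)
(5*141 + X) + f = (5*141 - 43824) + 14712 = (705 - 43824) + 14712 = -43119 + 14712 = -28407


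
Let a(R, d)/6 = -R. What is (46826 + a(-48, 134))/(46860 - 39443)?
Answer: 47114/7417 ≈ 6.3522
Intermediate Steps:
a(R, d) = -6*R (a(R, d) = 6*(-R) = -6*R)
(46826 + a(-48, 134))/(46860 - 39443) = (46826 - 6*(-48))/(46860 - 39443) = (46826 + 288)/7417 = 47114*(1/7417) = 47114/7417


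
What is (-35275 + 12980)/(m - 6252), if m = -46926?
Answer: 22295/53178 ≈ 0.41925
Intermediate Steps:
(-35275 + 12980)/(m - 6252) = (-35275 + 12980)/(-46926 - 6252) = -22295/(-53178) = -22295*(-1/53178) = 22295/53178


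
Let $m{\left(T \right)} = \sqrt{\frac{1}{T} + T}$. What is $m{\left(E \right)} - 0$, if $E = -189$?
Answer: $\frac{i \sqrt{750162}}{63} \approx 13.748 i$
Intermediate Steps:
$m{\left(T \right)} = \sqrt{T + \frac{1}{T}}$
$m{\left(E \right)} - 0 = \sqrt{-189 + \frac{1}{-189}} - 0 = \sqrt{-189 - \frac{1}{189}} + 0 = \sqrt{- \frac{35722}{189}} + 0 = \frac{i \sqrt{750162}}{63} + 0 = \frac{i \sqrt{750162}}{63}$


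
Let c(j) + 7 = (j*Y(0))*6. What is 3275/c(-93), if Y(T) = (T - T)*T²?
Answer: -3275/7 ≈ -467.86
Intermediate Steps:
Y(T) = 0 (Y(T) = 0*T² = 0)
c(j) = -7 (c(j) = -7 + (j*0)*6 = -7 + 0*6 = -7 + 0 = -7)
3275/c(-93) = 3275/(-7) = 3275*(-⅐) = -3275/7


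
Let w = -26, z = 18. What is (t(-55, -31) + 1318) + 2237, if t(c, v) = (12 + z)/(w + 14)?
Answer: 7105/2 ≈ 3552.5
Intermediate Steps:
t(c, v) = -5/2 (t(c, v) = (12 + 18)/(-26 + 14) = 30/(-12) = 30*(-1/12) = -5/2)
(t(-55, -31) + 1318) + 2237 = (-5/2 + 1318) + 2237 = 2631/2 + 2237 = 7105/2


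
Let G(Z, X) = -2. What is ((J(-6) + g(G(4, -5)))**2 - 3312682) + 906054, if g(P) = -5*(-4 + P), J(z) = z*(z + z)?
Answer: -2396224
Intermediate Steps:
J(z) = 2*z**2 (J(z) = z*(2*z) = 2*z**2)
g(P) = 20 - 5*P
((J(-6) + g(G(4, -5)))**2 - 3312682) + 906054 = ((2*(-6)**2 + (20 - 5*(-2)))**2 - 3312682) + 906054 = ((2*36 + (20 + 10))**2 - 3312682) + 906054 = ((72 + 30)**2 - 3312682) + 906054 = (102**2 - 3312682) + 906054 = (10404 - 3312682) + 906054 = -3302278 + 906054 = -2396224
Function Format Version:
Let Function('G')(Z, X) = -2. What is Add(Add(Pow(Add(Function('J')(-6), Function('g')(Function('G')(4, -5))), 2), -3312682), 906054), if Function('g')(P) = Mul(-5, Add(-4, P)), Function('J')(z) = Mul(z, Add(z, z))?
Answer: -2396224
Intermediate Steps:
Function('J')(z) = Mul(2, Pow(z, 2)) (Function('J')(z) = Mul(z, Mul(2, z)) = Mul(2, Pow(z, 2)))
Function('g')(P) = Add(20, Mul(-5, P))
Add(Add(Pow(Add(Function('J')(-6), Function('g')(Function('G')(4, -5))), 2), -3312682), 906054) = Add(Add(Pow(Add(Mul(2, Pow(-6, 2)), Add(20, Mul(-5, -2))), 2), -3312682), 906054) = Add(Add(Pow(Add(Mul(2, 36), Add(20, 10)), 2), -3312682), 906054) = Add(Add(Pow(Add(72, 30), 2), -3312682), 906054) = Add(Add(Pow(102, 2), -3312682), 906054) = Add(Add(10404, -3312682), 906054) = Add(-3302278, 906054) = -2396224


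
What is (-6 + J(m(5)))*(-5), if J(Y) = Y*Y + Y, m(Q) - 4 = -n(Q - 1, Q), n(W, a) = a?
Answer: 30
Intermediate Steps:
m(Q) = 4 - Q
J(Y) = Y + Y² (J(Y) = Y² + Y = Y + Y²)
(-6 + J(m(5)))*(-5) = (-6 + (4 - 1*5)*(1 + (4 - 1*5)))*(-5) = (-6 + (4 - 5)*(1 + (4 - 5)))*(-5) = (-6 - (1 - 1))*(-5) = (-6 - 1*0)*(-5) = (-6 + 0)*(-5) = -6*(-5) = 30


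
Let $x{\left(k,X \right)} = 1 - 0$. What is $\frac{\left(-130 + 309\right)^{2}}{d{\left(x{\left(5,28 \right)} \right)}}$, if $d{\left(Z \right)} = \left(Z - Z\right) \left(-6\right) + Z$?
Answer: $32041$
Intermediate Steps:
$x{\left(k,X \right)} = 1$ ($x{\left(k,X \right)} = 1 + 0 = 1$)
$d{\left(Z \right)} = Z$ ($d{\left(Z \right)} = 0 \left(-6\right) + Z = 0 + Z = Z$)
$\frac{\left(-130 + 309\right)^{2}}{d{\left(x{\left(5,28 \right)} \right)}} = \frac{\left(-130 + 309\right)^{2}}{1} = 179^{2} \cdot 1 = 32041 \cdot 1 = 32041$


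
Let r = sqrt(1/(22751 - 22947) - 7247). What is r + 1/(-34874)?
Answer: -1/34874 + I*sqrt(1420413)/14 ≈ -2.8675e-5 + 85.129*I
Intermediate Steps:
r = I*sqrt(1420413)/14 (r = sqrt(1/(-196) - 7247) = sqrt(-1/196 - 7247) = sqrt(-1420413/196) = I*sqrt(1420413)/14 ≈ 85.129*I)
r + 1/(-34874) = I*sqrt(1420413)/14 + 1/(-34874) = I*sqrt(1420413)/14 - 1/34874 = -1/34874 + I*sqrt(1420413)/14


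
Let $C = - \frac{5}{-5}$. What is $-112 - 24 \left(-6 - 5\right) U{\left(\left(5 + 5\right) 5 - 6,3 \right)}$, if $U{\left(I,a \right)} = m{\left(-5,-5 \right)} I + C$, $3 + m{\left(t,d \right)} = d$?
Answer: $-92776$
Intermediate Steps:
$m{\left(t,d \right)} = -3 + d$
$C = 1$ ($C = \left(-5\right) \left(- \frac{1}{5}\right) = 1$)
$U{\left(I,a \right)} = 1 - 8 I$ ($U{\left(I,a \right)} = \left(-3 - 5\right) I + 1 = - 8 I + 1 = 1 - 8 I$)
$-112 - 24 \left(-6 - 5\right) U{\left(\left(5 + 5\right) 5 - 6,3 \right)} = -112 - 24 \left(-6 - 5\right) \left(1 - 8 \left(\left(5 + 5\right) 5 - 6\right)\right) = -112 - 24 \left(- 11 \left(1 - 8 \left(10 \cdot 5 - 6\right)\right)\right) = -112 - 24 \left(- 11 \left(1 - 8 \left(50 - 6\right)\right)\right) = -112 - 24 \left(- 11 \left(1 - 352\right)\right) = -112 - 24 \left(\left(-11\right) \left(-351\right)\right) = -112 - 92664 = -92776$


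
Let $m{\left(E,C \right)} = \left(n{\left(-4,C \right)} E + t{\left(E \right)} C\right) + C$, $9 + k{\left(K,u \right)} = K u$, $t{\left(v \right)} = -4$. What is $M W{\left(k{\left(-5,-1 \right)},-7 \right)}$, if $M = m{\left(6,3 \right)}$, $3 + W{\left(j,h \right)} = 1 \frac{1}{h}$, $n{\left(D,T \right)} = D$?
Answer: $\frac{726}{7} \approx 103.71$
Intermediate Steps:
$k{\left(K,u \right)} = -9 + K u$
$m{\left(E,C \right)} = - 4 E - 3 C$ ($m{\left(E,C \right)} = \left(- 4 E - 4 C\right) + C = \left(- 4 C - 4 E\right) + C = - 4 E - 3 C$)
$W{\left(j,h \right)} = -3 + \frac{1}{h}$ ($W{\left(j,h \right)} = -3 + 1 \frac{1}{h} = -3 + \frac{1}{h}$)
$M = -33$ ($M = \left(-4\right) 6 - 9 = -24 - 9 = -33$)
$M W{\left(k{\left(-5,-1 \right)},-7 \right)} = - 33 \left(-3 + \frac{1}{-7}\right) = - 33 \left(-3 - \frac{1}{7}\right) = \left(-33\right) \left(- \frac{22}{7}\right) = \frac{726}{7}$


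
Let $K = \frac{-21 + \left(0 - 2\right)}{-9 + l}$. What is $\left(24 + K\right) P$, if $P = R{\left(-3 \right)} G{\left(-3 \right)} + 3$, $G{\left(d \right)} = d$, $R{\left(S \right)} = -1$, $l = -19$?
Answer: $\frac{2085}{14} \approx 148.93$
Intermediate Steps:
$P = 6$ ($P = \left(-1\right) \left(-3\right) + 3 = 3 + 3 = 6$)
$K = \frac{23}{28}$ ($K = \frac{-21 + \left(0 - 2\right)}{-9 - 19} = \frac{-21 + \left(0 - 2\right)}{-28} = \left(-21 - 2\right) \left(- \frac{1}{28}\right) = \left(-23\right) \left(- \frac{1}{28}\right) = \frac{23}{28} \approx 0.82143$)
$\left(24 + K\right) P = \left(24 + \frac{23}{28}\right) 6 = \frac{695}{28} \cdot 6 = \frac{2085}{14}$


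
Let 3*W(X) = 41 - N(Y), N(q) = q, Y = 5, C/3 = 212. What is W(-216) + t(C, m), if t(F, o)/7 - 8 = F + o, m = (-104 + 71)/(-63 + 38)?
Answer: 113231/25 ≈ 4529.2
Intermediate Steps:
C = 636 (C = 3*212 = 636)
m = 33/25 (m = -33/(-25) = -33*(-1/25) = 33/25 ≈ 1.3200)
t(F, o) = 56 + 7*F + 7*o (t(F, o) = 56 + 7*(F + o) = 56 + (7*F + 7*o) = 56 + 7*F + 7*o)
W(X) = 12 (W(X) = (41 - 1*5)/3 = (41 - 5)/3 = (⅓)*36 = 12)
W(-216) + t(C, m) = 12 + (56 + 7*636 + 7*(33/25)) = 12 + (56 + 4452 + 231/25) = 12 + 112931/25 = 113231/25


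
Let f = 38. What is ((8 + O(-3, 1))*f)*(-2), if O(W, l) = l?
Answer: -684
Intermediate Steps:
((8 + O(-3, 1))*f)*(-2) = ((8 + 1)*38)*(-2) = (9*38)*(-2) = 342*(-2) = -684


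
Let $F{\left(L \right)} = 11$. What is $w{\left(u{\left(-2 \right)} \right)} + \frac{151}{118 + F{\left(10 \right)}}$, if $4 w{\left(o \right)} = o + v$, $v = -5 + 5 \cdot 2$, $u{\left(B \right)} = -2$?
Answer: $\frac{991}{516} \approx 1.9205$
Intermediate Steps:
$v = 5$ ($v = -5 + 10 = 5$)
$w{\left(o \right)} = \frac{5}{4} + \frac{o}{4}$ ($w{\left(o \right)} = \frac{o + 5}{4} = \frac{5 + o}{4} = \frac{5}{4} + \frac{o}{4}$)
$w{\left(u{\left(-2 \right)} \right)} + \frac{151}{118 + F{\left(10 \right)}} = \left(\frac{5}{4} + \frac{1}{4} \left(-2\right)\right) + \frac{151}{118 + 11} = \left(\frac{5}{4} - \frac{1}{2}\right) + \frac{151}{129} = \frac{3}{4} + 151 \cdot \frac{1}{129} = \frac{3}{4} + \frac{151}{129} = \frac{991}{516}$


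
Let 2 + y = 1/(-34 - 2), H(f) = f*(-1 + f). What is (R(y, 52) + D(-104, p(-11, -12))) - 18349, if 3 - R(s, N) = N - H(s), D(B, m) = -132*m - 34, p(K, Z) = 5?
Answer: -24735275/1296 ≈ -19086.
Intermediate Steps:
D(B, m) = -34 - 132*m
y = -73/36 (y = -2 + 1/(-34 - 2) = -2 + 1/(-36) = -2 - 1/36 = -73/36 ≈ -2.0278)
R(s, N) = 3 - N + s*(-1 + s) (R(s, N) = 3 - (N - s*(-1 + s)) = 3 + (-N + s*(-1 + s)) = 3 - N + s*(-1 + s))
(R(y, 52) + D(-104, p(-11, -12))) - 18349 = ((3 - 1*52 - 73*(-1 - 73/36)/36) + (-34 - 132*5)) - 18349 = ((3 - 52 - 73/36*(-109/36)) + (-34 - 660)) - 18349 = ((3 - 52 + 7957/1296) - 694) - 18349 = (-55547/1296 - 694) - 18349 = -954971/1296 - 18349 = -24735275/1296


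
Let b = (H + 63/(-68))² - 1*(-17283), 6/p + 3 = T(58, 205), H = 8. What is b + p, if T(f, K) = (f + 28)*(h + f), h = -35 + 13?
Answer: 82632548791/4767344 ≈ 17333.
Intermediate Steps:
h = -22
T(f, K) = (-22 + f)*(28 + f) (T(f, K) = (f + 28)*(-22 + f) = (28 + f)*(-22 + f) = (-22 + f)*(28 + f))
p = 2/1031 (p = 6/(-3 + (-616 + 58² + 6*58)) = 6/(-3 + (-616 + 3364 + 348)) = 6/(-3 + 3096) = 6/3093 = 6*(1/3093) = 2/1031 ≈ 0.0019399)
b = 80147953/4624 (b = (8 + 63/(-68))² - 1*(-17283) = (8 + 63*(-1/68))² + 17283 = (8 - 63/68)² + 17283 = (481/68)² + 17283 = 231361/4624 + 17283 = 80147953/4624 ≈ 17333.)
b + p = 80147953/4624 + 2/1031 = 82632548791/4767344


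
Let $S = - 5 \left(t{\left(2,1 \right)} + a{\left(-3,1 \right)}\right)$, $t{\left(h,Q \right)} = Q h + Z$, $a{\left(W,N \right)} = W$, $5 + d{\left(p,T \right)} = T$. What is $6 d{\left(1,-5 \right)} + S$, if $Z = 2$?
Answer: $-65$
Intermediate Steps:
$d{\left(p,T \right)} = -5 + T$
$t{\left(h,Q \right)} = 2 + Q h$ ($t{\left(h,Q \right)} = Q h + 2 = 2 + Q h$)
$S = -5$ ($S = - 5 \left(\left(2 + 1 \cdot 2\right) - 3\right) = - 5 \left(\left(2 + 2\right) - 3\right) = - 5 \left(4 - 3\right) = \left(-5\right) 1 = -5$)
$6 d{\left(1,-5 \right)} + S = 6 \left(-5 - 5\right) - 5 = 6 \left(-10\right) - 5 = -60 - 5 = -65$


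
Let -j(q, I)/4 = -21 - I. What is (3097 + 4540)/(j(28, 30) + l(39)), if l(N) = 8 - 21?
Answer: 7637/191 ≈ 39.984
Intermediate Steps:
j(q, I) = 84 + 4*I (j(q, I) = -4*(-21 - I) = 84 + 4*I)
l(N) = -13
(3097 + 4540)/(j(28, 30) + l(39)) = (3097 + 4540)/((84 + 4*30) - 13) = 7637/((84 + 120) - 13) = 7637/(204 - 13) = 7637/191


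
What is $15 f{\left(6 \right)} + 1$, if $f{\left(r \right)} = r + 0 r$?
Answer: $91$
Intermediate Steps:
$f{\left(r \right)} = r$ ($f{\left(r \right)} = r + 0 = r$)
$15 f{\left(6 \right)} + 1 = 15 \cdot 6 + 1 = 90 + 1 = 91$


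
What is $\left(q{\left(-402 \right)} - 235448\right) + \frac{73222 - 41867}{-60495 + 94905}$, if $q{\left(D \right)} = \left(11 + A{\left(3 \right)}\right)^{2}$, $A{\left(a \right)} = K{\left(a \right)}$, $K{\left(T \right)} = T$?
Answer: $- \frac{1618997993}{6882} \approx -2.3525 \cdot 10^{5}$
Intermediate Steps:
$A{\left(a \right)} = a$
$q{\left(D \right)} = 196$ ($q{\left(D \right)} = \left(11 + 3\right)^{2} = 14^{2} = 196$)
$\left(q{\left(-402 \right)} - 235448\right) + \frac{73222 - 41867}{-60495 + 94905} = \left(196 - 235448\right) + \frac{73222 - 41867}{-60495 + 94905} = -235252 + \frac{31355}{34410} = -235252 + 31355 \cdot \frac{1}{34410} = -235252 + \frac{6271}{6882} = - \frac{1618997993}{6882}$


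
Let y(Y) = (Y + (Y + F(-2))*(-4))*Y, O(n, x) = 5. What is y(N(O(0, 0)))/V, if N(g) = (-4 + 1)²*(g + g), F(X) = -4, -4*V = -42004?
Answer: -22860/10501 ≈ -2.1769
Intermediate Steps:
V = 10501 (V = -¼*(-42004) = 10501)
N(g) = 18*g (N(g) = (-3)²*(2*g) = 9*(2*g) = 18*g)
y(Y) = Y*(16 - 3*Y) (y(Y) = (Y + (Y - 4)*(-4))*Y = (Y + (-4 + Y)*(-4))*Y = (Y + (16 - 4*Y))*Y = (16 - 3*Y)*Y = Y*(16 - 3*Y))
y(N(O(0, 0)))/V = ((18*5)*(16 - 54*5))/10501 = (90*(16 - 3*90))*(1/10501) = (90*(16 - 270))*(1/10501) = (90*(-254))*(1/10501) = -22860*1/10501 = -22860/10501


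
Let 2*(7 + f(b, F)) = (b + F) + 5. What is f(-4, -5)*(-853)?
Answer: 7677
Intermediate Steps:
f(b, F) = -9/2 + F/2 + b/2 (f(b, F) = -7 + ((b + F) + 5)/2 = -7 + ((F + b) + 5)/2 = -7 + (5 + F + b)/2 = -7 + (5/2 + F/2 + b/2) = -9/2 + F/2 + b/2)
f(-4, -5)*(-853) = (-9/2 + (1/2)*(-5) + (1/2)*(-4))*(-853) = (-9/2 - 5/2 - 2)*(-853) = -9*(-853) = 7677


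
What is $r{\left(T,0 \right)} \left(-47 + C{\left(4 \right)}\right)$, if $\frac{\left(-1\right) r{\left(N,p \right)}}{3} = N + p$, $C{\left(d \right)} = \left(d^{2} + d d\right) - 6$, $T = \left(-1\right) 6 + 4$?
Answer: $-126$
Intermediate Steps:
$T = -2$ ($T = -6 + 4 = -2$)
$C{\left(d \right)} = -6 + 2 d^{2}$ ($C{\left(d \right)} = \left(d^{2} + d^{2}\right) - 6 = 2 d^{2} - 6 = -6 + 2 d^{2}$)
$r{\left(N,p \right)} = - 3 N - 3 p$ ($r{\left(N,p \right)} = - 3 \left(N + p\right) = - 3 N - 3 p$)
$r{\left(T,0 \right)} \left(-47 + C{\left(4 \right)}\right) = \left(\left(-3\right) \left(-2\right) - 0\right) \left(-47 - \left(6 - 2 \cdot 4^{2}\right)\right) = \left(6 + 0\right) \left(-47 + \left(-6 + 2 \cdot 16\right)\right) = 6 \left(-47 + \left(-6 + 32\right)\right) = 6 \left(-47 + 26\right) = 6 \left(-21\right) = -126$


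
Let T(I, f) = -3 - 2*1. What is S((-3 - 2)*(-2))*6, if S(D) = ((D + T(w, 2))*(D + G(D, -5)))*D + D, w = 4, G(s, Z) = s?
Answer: 6060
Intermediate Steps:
T(I, f) = -5 (T(I, f) = -3 - 2 = -5)
S(D) = D + 2*D²*(-5 + D) (S(D) = ((D - 5)*(D + D))*D + D = ((-5 + D)*(2*D))*D + D = (2*D*(-5 + D))*D + D = 2*D²*(-5 + D) + D = D + 2*D²*(-5 + D))
S((-3 - 2)*(-2))*6 = (((-3 - 2)*(-2))*(1 - 10*(-3 - 2)*(-2) + 2*((-3 - 2)*(-2))²))*6 = ((-5*(-2))*(1 - (-50)*(-2) + 2*(-5*(-2))²))*6 = (10*(1 - 10*10 + 2*10²))*6 = (10*(1 - 100 + 2*100))*6 = (10*(1 - 100 + 200))*6 = (10*101)*6 = 1010*6 = 6060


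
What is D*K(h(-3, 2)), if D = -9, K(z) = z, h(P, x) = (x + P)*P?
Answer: -27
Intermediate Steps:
h(P, x) = P*(P + x) (h(P, x) = (P + x)*P = P*(P + x))
D*K(h(-3, 2)) = -(-27)*(-3 + 2) = -(-27)*(-1) = -9*3 = -27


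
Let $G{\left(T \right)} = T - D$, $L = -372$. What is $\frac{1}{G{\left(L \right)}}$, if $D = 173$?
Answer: $- \frac{1}{545} \approx -0.0018349$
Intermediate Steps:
$G{\left(T \right)} = -173 + T$ ($G{\left(T \right)} = T - 173 = -173 + T$)
$\frac{1}{G{\left(L \right)}} = \frac{1}{-173 - 372} = \frac{1}{-545} = - \frac{1}{545}$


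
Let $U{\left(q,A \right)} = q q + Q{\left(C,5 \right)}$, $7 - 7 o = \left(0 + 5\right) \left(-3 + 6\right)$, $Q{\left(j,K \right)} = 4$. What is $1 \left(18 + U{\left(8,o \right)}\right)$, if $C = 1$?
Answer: $86$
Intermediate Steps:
$o = - \frac{8}{7}$ ($o = 1 - \frac{\left(0 + 5\right) \left(-3 + 6\right)}{7} = 1 - \frac{5 \cdot 3}{7} = 1 - \frac{15}{7} = - \frac{8}{7} \approx -1.1429$)
$U{\left(q,A \right)} = 4 + q^{2}$ ($U{\left(q,A \right)} = q q + 4 = q^{2} + 4 = 4 + q^{2}$)
$1 \left(18 + U{\left(8,o \right)}\right) = 1 \left(18 + \left(4 + 8^{2}\right)\right) = 1 \left(18 + \left(4 + 64\right)\right) = 1 \left(18 + 68\right) = 1 \cdot 86 = 86$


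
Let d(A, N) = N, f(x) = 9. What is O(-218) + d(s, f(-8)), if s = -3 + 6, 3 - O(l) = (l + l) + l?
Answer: 666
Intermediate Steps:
O(l) = 3 - 3*l (O(l) = 3 - ((l + l) + l) = 3 - (2*l + l) = 3 - 3*l)
s = 3
O(-218) + d(s, f(-8)) = (3 - 3*(-218)) + 9 = (3 + 654) + 9 = 657 + 9 = 666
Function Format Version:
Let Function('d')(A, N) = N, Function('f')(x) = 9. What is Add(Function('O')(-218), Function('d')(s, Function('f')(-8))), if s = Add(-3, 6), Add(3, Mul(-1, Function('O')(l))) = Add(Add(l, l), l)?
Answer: 666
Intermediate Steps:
Function('O')(l) = Add(3, Mul(-3, l)) (Function('O')(l) = Add(3, Mul(-1, Add(Add(l, l), l))) = Add(3, Mul(-1, Add(Mul(2, l), l))) = Add(3, Mul(-1, Mul(3, l))) = Add(3, Mul(-3, l)))
s = 3
Add(Function('O')(-218), Function('d')(s, Function('f')(-8))) = Add(Add(3, Mul(-3, -218)), 9) = Add(Add(3, 654), 9) = Add(657, 9) = 666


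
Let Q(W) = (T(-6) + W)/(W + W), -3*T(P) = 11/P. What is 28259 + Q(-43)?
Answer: 43745695/1548 ≈ 28260.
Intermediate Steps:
T(P) = -11/(3*P)
Q(W) = (11/18 + W)/(2*W) (Q(W) = (-11/3/(-6) + W)/(W + W) = (-11/3*(-⅙) + W)/((2*W)) = (11/18 + W)*(1/(2*W)) = (11/18 + W)/(2*W))
28259 + Q(-43) = 28259 + (1/36)*(11 + 18*(-43))/(-43) = 28259 + (1/36)*(-1/43)*(11 - 774) = 28259 + (1/36)*(-1/43)*(-763) = 28259 + 763/1548 = 43745695/1548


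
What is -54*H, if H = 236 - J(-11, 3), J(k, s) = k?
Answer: -13338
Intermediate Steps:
H = 247 (H = 236 - 1*(-11) = 236 + 11 = 247)
-54*H = -54*247 = -13338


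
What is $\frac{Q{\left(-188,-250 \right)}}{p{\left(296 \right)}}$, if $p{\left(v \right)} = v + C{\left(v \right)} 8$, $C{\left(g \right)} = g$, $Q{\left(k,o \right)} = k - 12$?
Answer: $- \frac{25}{333} \approx -0.075075$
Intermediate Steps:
$Q{\left(k,o \right)} = -12 + k$ ($Q{\left(k,o \right)} = k - 12 = -12 + k$)
$p{\left(v \right)} = 9 v$ ($p{\left(v \right)} = v + v 8 = v + 8 v = 9 v$)
$\frac{Q{\left(-188,-250 \right)}}{p{\left(296 \right)}} = \frac{-12 - 188}{9 \cdot 296} = - \frac{200}{2664} = \left(-200\right) \frac{1}{2664} = - \frac{25}{333}$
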